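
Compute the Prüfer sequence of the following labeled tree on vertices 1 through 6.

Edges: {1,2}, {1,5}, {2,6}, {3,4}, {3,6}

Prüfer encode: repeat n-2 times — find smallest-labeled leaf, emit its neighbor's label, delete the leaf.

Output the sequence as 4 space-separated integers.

Answer: 3 6 1 2

Derivation:
Step 1: leaves = {4,5}. Remove smallest leaf 4, emit neighbor 3.
Step 2: leaves = {3,5}. Remove smallest leaf 3, emit neighbor 6.
Step 3: leaves = {5,6}. Remove smallest leaf 5, emit neighbor 1.
Step 4: leaves = {1,6}. Remove smallest leaf 1, emit neighbor 2.
Done: 2 vertices remain (2, 6). Sequence = [3 6 1 2]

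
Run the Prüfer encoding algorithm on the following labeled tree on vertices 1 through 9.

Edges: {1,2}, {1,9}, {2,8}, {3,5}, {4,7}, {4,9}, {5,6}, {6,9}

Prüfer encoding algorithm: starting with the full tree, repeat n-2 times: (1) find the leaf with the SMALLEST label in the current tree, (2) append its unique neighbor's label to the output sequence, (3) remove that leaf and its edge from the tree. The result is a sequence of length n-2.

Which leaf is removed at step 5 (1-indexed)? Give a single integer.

Step 1: current leaves = {3,7,8}. Remove leaf 3 (neighbor: 5).
Step 2: current leaves = {5,7,8}. Remove leaf 5 (neighbor: 6).
Step 3: current leaves = {6,7,8}. Remove leaf 6 (neighbor: 9).
Step 4: current leaves = {7,8}. Remove leaf 7 (neighbor: 4).
Step 5: current leaves = {4,8}. Remove leaf 4 (neighbor: 9).

Answer: 4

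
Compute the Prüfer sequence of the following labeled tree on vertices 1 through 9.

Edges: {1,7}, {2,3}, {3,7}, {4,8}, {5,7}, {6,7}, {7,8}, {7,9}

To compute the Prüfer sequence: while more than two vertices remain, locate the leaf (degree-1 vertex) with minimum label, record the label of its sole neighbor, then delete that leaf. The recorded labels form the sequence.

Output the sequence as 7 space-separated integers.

Step 1: leaves = {1,2,4,5,6,9}. Remove smallest leaf 1, emit neighbor 7.
Step 2: leaves = {2,4,5,6,9}. Remove smallest leaf 2, emit neighbor 3.
Step 3: leaves = {3,4,5,6,9}. Remove smallest leaf 3, emit neighbor 7.
Step 4: leaves = {4,5,6,9}. Remove smallest leaf 4, emit neighbor 8.
Step 5: leaves = {5,6,8,9}. Remove smallest leaf 5, emit neighbor 7.
Step 6: leaves = {6,8,9}. Remove smallest leaf 6, emit neighbor 7.
Step 7: leaves = {8,9}. Remove smallest leaf 8, emit neighbor 7.
Done: 2 vertices remain (7, 9). Sequence = [7 3 7 8 7 7 7]

Answer: 7 3 7 8 7 7 7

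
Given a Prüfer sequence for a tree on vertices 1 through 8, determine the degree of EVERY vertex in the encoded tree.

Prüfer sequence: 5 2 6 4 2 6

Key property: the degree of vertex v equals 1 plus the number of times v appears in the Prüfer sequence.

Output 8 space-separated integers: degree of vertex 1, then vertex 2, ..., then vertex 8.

p_1 = 5: count[5] becomes 1
p_2 = 2: count[2] becomes 1
p_3 = 6: count[6] becomes 1
p_4 = 4: count[4] becomes 1
p_5 = 2: count[2] becomes 2
p_6 = 6: count[6] becomes 2
Degrees (1 + count): deg[1]=1+0=1, deg[2]=1+2=3, deg[3]=1+0=1, deg[4]=1+1=2, deg[5]=1+1=2, deg[6]=1+2=3, deg[7]=1+0=1, deg[8]=1+0=1

Answer: 1 3 1 2 2 3 1 1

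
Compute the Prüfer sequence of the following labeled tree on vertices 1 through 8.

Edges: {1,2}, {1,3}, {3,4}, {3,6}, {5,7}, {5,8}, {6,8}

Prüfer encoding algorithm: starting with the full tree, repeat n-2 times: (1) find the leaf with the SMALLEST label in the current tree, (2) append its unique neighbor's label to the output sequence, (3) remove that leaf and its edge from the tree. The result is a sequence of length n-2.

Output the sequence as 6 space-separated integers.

Answer: 1 3 3 6 8 5

Derivation:
Step 1: leaves = {2,4,7}. Remove smallest leaf 2, emit neighbor 1.
Step 2: leaves = {1,4,7}. Remove smallest leaf 1, emit neighbor 3.
Step 3: leaves = {4,7}. Remove smallest leaf 4, emit neighbor 3.
Step 4: leaves = {3,7}. Remove smallest leaf 3, emit neighbor 6.
Step 5: leaves = {6,7}. Remove smallest leaf 6, emit neighbor 8.
Step 6: leaves = {7,8}. Remove smallest leaf 7, emit neighbor 5.
Done: 2 vertices remain (5, 8). Sequence = [1 3 3 6 8 5]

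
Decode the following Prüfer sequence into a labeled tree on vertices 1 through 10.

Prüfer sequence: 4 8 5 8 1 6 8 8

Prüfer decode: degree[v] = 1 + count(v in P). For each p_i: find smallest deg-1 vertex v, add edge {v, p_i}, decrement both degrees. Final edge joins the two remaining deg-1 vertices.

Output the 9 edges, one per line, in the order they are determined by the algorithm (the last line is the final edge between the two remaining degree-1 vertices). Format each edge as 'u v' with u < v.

Initial degrees: {1:2, 2:1, 3:1, 4:2, 5:2, 6:2, 7:1, 8:5, 9:1, 10:1}
Step 1: smallest deg-1 vertex = 2, p_1 = 4. Add edge {2,4}. Now deg[2]=0, deg[4]=1.
Step 2: smallest deg-1 vertex = 3, p_2 = 8. Add edge {3,8}. Now deg[3]=0, deg[8]=4.
Step 3: smallest deg-1 vertex = 4, p_3 = 5. Add edge {4,5}. Now deg[4]=0, deg[5]=1.
Step 4: smallest deg-1 vertex = 5, p_4 = 8. Add edge {5,8}. Now deg[5]=0, deg[8]=3.
Step 5: smallest deg-1 vertex = 7, p_5 = 1. Add edge {1,7}. Now deg[7]=0, deg[1]=1.
Step 6: smallest deg-1 vertex = 1, p_6 = 6. Add edge {1,6}. Now deg[1]=0, deg[6]=1.
Step 7: smallest deg-1 vertex = 6, p_7 = 8. Add edge {6,8}. Now deg[6]=0, deg[8]=2.
Step 8: smallest deg-1 vertex = 9, p_8 = 8. Add edge {8,9}. Now deg[9]=0, deg[8]=1.
Final: two remaining deg-1 vertices are 8, 10. Add edge {8,10}.

Answer: 2 4
3 8
4 5
5 8
1 7
1 6
6 8
8 9
8 10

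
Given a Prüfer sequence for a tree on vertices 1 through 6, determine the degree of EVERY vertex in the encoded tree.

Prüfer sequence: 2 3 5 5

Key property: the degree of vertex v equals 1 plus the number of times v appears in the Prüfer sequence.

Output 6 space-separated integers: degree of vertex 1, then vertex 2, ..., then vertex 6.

Answer: 1 2 2 1 3 1

Derivation:
p_1 = 2: count[2] becomes 1
p_2 = 3: count[3] becomes 1
p_3 = 5: count[5] becomes 1
p_4 = 5: count[5] becomes 2
Degrees (1 + count): deg[1]=1+0=1, deg[2]=1+1=2, deg[3]=1+1=2, deg[4]=1+0=1, deg[5]=1+2=3, deg[6]=1+0=1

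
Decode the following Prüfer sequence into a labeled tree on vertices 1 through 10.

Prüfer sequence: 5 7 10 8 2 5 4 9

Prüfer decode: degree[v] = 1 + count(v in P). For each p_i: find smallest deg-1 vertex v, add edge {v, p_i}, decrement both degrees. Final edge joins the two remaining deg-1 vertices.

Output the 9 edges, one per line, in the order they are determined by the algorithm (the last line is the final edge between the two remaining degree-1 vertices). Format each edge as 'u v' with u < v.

Initial degrees: {1:1, 2:2, 3:1, 4:2, 5:3, 6:1, 7:2, 8:2, 9:2, 10:2}
Step 1: smallest deg-1 vertex = 1, p_1 = 5. Add edge {1,5}. Now deg[1]=0, deg[5]=2.
Step 2: smallest deg-1 vertex = 3, p_2 = 7. Add edge {3,7}. Now deg[3]=0, deg[7]=1.
Step 3: smallest deg-1 vertex = 6, p_3 = 10. Add edge {6,10}. Now deg[6]=0, deg[10]=1.
Step 4: smallest deg-1 vertex = 7, p_4 = 8. Add edge {7,8}. Now deg[7]=0, deg[8]=1.
Step 5: smallest deg-1 vertex = 8, p_5 = 2. Add edge {2,8}. Now deg[8]=0, deg[2]=1.
Step 6: smallest deg-1 vertex = 2, p_6 = 5. Add edge {2,5}. Now deg[2]=0, deg[5]=1.
Step 7: smallest deg-1 vertex = 5, p_7 = 4. Add edge {4,5}. Now deg[5]=0, deg[4]=1.
Step 8: smallest deg-1 vertex = 4, p_8 = 9. Add edge {4,9}. Now deg[4]=0, deg[9]=1.
Final: two remaining deg-1 vertices are 9, 10. Add edge {9,10}.

Answer: 1 5
3 7
6 10
7 8
2 8
2 5
4 5
4 9
9 10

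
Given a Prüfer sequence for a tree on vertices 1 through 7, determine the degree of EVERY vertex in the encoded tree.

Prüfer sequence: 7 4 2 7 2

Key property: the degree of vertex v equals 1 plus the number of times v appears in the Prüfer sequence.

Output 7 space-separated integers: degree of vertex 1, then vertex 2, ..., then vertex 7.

Answer: 1 3 1 2 1 1 3

Derivation:
p_1 = 7: count[7] becomes 1
p_2 = 4: count[4] becomes 1
p_3 = 2: count[2] becomes 1
p_4 = 7: count[7] becomes 2
p_5 = 2: count[2] becomes 2
Degrees (1 + count): deg[1]=1+0=1, deg[2]=1+2=3, deg[3]=1+0=1, deg[4]=1+1=2, deg[5]=1+0=1, deg[6]=1+0=1, deg[7]=1+2=3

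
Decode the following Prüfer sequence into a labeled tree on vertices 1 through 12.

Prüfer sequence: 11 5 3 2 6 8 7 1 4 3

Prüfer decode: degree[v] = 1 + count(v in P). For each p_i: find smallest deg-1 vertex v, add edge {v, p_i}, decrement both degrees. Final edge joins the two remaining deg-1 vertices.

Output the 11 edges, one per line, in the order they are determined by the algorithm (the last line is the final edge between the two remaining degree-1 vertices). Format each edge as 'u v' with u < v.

Initial degrees: {1:2, 2:2, 3:3, 4:2, 5:2, 6:2, 7:2, 8:2, 9:1, 10:1, 11:2, 12:1}
Step 1: smallest deg-1 vertex = 9, p_1 = 11. Add edge {9,11}. Now deg[9]=0, deg[11]=1.
Step 2: smallest deg-1 vertex = 10, p_2 = 5. Add edge {5,10}. Now deg[10]=0, deg[5]=1.
Step 3: smallest deg-1 vertex = 5, p_3 = 3. Add edge {3,5}. Now deg[5]=0, deg[3]=2.
Step 4: smallest deg-1 vertex = 11, p_4 = 2. Add edge {2,11}. Now deg[11]=0, deg[2]=1.
Step 5: smallest deg-1 vertex = 2, p_5 = 6. Add edge {2,6}. Now deg[2]=0, deg[6]=1.
Step 6: smallest deg-1 vertex = 6, p_6 = 8. Add edge {6,8}. Now deg[6]=0, deg[8]=1.
Step 7: smallest deg-1 vertex = 8, p_7 = 7. Add edge {7,8}. Now deg[8]=0, deg[7]=1.
Step 8: smallest deg-1 vertex = 7, p_8 = 1. Add edge {1,7}. Now deg[7]=0, deg[1]=1.
Step 9: smallest deg-1 vertex = 1, p_9 = 4. Add edge {1,4}. Now deg[1]=0, deg[4]=1.
Step 10: smallest deg-1 vertex = 4, p_10 = 3. Add edge {3,4}. Now deg[4]=0, deg[3]=1.
Final: two remaining deg-1 vertices are 3, 12. Add edge {3,12}.

Answer: 9 11
5 10
3 5
2 11
2 6
6 8
7 8
1 7
1 4
3 4
3 12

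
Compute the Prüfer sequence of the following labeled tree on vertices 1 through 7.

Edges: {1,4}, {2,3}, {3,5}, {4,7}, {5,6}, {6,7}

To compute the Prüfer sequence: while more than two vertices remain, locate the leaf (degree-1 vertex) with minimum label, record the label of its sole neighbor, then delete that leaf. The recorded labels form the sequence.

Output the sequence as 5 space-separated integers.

Answer: 4 3 5 7 6

Derivation:
Step 1: leaves = {1,2}. Remove smallest leaf 1, emit neighbor 4.
Step 2: leaves = {2,4}. Remove smallest leaf 2, emit neighbor 3.
Step 3: leaves = {3,4}. Remove smallest leaf 3, emit neighbor 5.
Step 4: leaves = {4,5}. Remove smallest leaf 4, emit neighbor 7.
Step 5: leaves = {5,7}. Remove smallest leaf 5, emit neighbor 6.
Done: 2 vertices remain (6, 7). Sequence = [4 3 5 7 6]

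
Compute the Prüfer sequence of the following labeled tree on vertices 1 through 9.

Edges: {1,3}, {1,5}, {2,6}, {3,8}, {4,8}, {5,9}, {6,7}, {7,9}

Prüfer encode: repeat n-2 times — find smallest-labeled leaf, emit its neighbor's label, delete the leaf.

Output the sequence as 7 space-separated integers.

Answer: 6 8 7 9 3 1 5

Derivation:
Step 1: leaves = {2,4}. Remove smallest leaf 2, emit neighbor 6.
Step 2: leaves = {4,6}. Remove smallest leaf 4, emit neighbor 8.
Step 3: leaves = {6,8}. Remove smallest leaf 6, emit neighbor 7.
Step 4: leaves = {7,8}. Remove smallest leaf 7, emit neighbor 9.
Step 5: leaves = {8,9}. Remove smallest leaf 8, emit neighbor 3.
Step 6: leaves = {3,9}. Remove smallest leaf 3, emit neighbor 1.
Step 7: leaves = {1,9}. Remove smallest leaf 1, emit neighbor 5.
Done: 2 vertices remain (5, 9). Sequence = [6 8 7 9 3 1 5]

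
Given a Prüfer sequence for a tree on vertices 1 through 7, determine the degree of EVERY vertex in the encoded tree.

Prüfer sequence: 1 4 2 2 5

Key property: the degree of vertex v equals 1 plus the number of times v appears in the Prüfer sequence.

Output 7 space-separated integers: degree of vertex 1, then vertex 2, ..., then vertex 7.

p_1 = 1: count[1] becomes 1
p_2 = 4: count[4] becomes 1
p_3 = 2: count[2] becomes 1
p_4 = 2: count[2] becomes 2
p_5 = 5: count[5] becomes 1
Degrees (1 + count): deg[1]=1+1=2, deg[2]=1+2=3, deg[3]=1+0=1, deg[4]=1+1=2, deg[5]=1+1=2, deg[6]=1+0=1, deg[7]=1+0=1

Answer: 2 3 1 2 2 1 1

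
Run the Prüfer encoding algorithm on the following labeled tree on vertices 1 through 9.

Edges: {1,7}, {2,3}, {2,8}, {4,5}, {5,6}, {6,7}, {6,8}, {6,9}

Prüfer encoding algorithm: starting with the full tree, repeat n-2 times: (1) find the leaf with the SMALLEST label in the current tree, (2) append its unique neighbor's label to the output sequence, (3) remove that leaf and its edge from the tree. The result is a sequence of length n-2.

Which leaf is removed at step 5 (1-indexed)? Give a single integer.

Step 1: current leaves = {1,3,4,9}. Remove leaf 1 (neighbor: 7).
Step 2: current leaves = {3,4,7,9}. Remove leaf 3 (neighbor: 2).
Step 3: current leaves = {2,4,7,9}. Remove leaf 2 (neighbor: 8).
Step 4: current leaves = {4,7,8,9}. Remove leaf 4 (neighbor: 5).
Step 5: current leaves = {5,7,8,9}. Remove leaf 5 (neighbor: 6).

Answer: 5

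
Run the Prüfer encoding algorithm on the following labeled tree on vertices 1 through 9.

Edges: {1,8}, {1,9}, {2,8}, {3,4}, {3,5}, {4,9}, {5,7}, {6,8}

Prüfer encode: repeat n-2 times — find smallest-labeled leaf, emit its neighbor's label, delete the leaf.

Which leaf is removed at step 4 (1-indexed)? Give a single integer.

Answer: 5

Derivation:
Step 1: current leaves = {2,6,7}. Remove leaf 2 (neighbor: 8).
Step 2: current leaves = {6,7}. Remove leaf 6 (neighbor: 8).
Step 3: current leaves = {7,8}. Remove leaf 7 (neighbor: 5).
Step 4: current leaves = {5,8}. Remove leaf 5 (neighbor: 3).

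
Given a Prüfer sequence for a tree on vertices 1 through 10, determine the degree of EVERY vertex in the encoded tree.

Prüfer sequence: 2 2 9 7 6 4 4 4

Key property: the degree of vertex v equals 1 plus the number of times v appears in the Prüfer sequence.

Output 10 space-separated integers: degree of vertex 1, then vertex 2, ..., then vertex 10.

Answer: 1 3 1 4 1 2 2 1 2 1

Derivation:
p_1 = 2: count[2] becomes 1
p_2 = 2: count[2] becomes 2
p_3 = 9: count[9] becomes 1
p_4 = 7: count[7] becomes 1
p_5 = 6: count[6] becomes 1
p_6 = 4: count[4] becomes 1
p_7 = 4: count[4] becomes 2
p_8 = 4: count[4] becomes 3
Degrees (1 + count): deg[1]=1+0=1, deg[2]=1+2=3, deg[3]=1+0=1, deg[4]=1+3=4, deg[5]=1+0=1, deg[6]=1+1=2, deg[7]=1+1=2, deg[8]=1+0=1, deg[9]=1+1=2, deg[10]=1+0=1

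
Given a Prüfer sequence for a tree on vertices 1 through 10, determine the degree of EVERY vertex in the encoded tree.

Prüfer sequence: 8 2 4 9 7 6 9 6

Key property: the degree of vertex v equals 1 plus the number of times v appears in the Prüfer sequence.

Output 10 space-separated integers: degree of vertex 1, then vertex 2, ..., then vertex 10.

Answer: 1 2 1 2 1 3 2 2 3 1

Derivation:
p_1 = 8: count[8] becomes 1
p_2 = 2: count[2] becomes 1
p_3 = 4: count[4] becomes 1
p_4 = 9: count[9] becomes 1
p_5 = 7: count[7] becomes 1
p_6 = 6: count[6] becomes 1
p_7 = 9: count[9] becomes 2
p_8 = 6: count[6] becomes 2
Degrees (1 + count): deg[1]=1+0=1, deg[2]=1+1=2, deg[3]=1+0=1, deg[4]=1+1=2, deg[5]=1+0=1, deg[6]=1+2=3, deg[7]=1+1=2, deg[8]=1+1=2, deg[9]=1+2=3, deg[10]=1+0=1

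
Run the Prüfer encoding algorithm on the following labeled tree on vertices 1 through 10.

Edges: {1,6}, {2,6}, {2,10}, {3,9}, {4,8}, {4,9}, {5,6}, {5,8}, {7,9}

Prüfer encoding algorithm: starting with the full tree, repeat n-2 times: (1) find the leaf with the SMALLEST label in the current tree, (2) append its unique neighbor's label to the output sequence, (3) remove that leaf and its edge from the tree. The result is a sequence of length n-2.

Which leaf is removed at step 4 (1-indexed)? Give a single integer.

Step 1: current leaves = {1,3,7,10}. Remove leaf 1 (neighbor: 6).
Step 2: current leaves = {3,7,10}. Remove leaf 3 (neighbor: 9).
Step 3: current leaves = {7,10}. Remove leaf 7 (neighbor: 9).
Step 4: current leaves = {9,10}. Remove leaf 9 (neighbor: 4).

Answer: 9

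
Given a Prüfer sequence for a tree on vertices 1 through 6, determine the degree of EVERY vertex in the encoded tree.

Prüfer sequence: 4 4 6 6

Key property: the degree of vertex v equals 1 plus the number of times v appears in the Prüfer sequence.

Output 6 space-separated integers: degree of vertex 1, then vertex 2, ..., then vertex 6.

Answer: 1 1 1 3 1 3

Derivation:
p_1 = 4: count[4] becomes 1
p_2 = 4: count[4] becomes 2
p_3 = 6: count[6] becomes 1
p_4 = 6: count[6] becomes 2
Degrees (1 + count): deg[1]=1+0=1, deg[2]=1+0=1, deg[3]=1+0=1, deg[4]=1+2=3, deg[5]=1+0=1, deg[6]=1+2=3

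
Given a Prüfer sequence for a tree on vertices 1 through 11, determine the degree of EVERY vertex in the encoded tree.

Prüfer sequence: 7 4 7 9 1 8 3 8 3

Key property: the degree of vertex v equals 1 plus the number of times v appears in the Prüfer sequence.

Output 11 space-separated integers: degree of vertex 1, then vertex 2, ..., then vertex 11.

Answer: 2 1 3 2 1 1 3 3 2 1 1

Derivation:
p_1 = 7: count[7] becomes 1
p_2 = 4: count[4] becomes 1
p_3 = 7: count[7] becomes 2
p_4 = 9: count[9] becomes 1
p_5 = 1: count[1] becomes 1
p_6 = 8: count[8] becomes 1
p_7 = 3: count[3] becomes 1
p_8 = 8: count[8] becomes 2
p_9 = 3: count[3] becomes 2
Degrees (1 + count): deg[1]=1+1=2, deg[2]=1+0=1, deg[3]=1+2=3, deg[4]=1+1=2, deg[5]=1+0=1, deg[6]=1+0=1, deg[7]=1+2=3, deg[8]=1+2=3, deg[9]=1+1=2, deg[10]=1+0=1, deg[11]=1+0=1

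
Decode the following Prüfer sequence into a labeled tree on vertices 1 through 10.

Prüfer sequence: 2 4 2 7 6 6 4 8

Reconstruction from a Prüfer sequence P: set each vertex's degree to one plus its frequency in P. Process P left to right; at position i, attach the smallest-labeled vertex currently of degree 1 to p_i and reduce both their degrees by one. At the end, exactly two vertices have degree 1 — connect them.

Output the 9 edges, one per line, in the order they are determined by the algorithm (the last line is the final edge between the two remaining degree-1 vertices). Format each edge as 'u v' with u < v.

Answer: 1 2
3 4
2 5
2 7
6 7
6 9
4 6
4 8
8 10

Derivation:
Initial degrees: {1:1, 2:3, 3:1, 4:3, 5:1, 6:3, 7:2, 8:2, 9:1, 10:1}
Step 1: smallest deg-1 vertex = 1, p_1 = 2. Add edge {1,2}. Now deg[1]=0, deg[2]=2.
Step 2: smallest deg-1 vertex = 3, p_2 = 4. Add edge {3,4}. Now deg[3]=0, deg[4]=2.
Step 3: smallest deg-1 vertex = 5, p_3 = 2. Add edge {2,5}. Now deg[5]=0, deg[2]=1.
Step 4: smallest deg-1 vertex = 2, p_4 = 7. Add edge {2,7}. Now deg[2]=0, deg[7]=1.
Step 5: smallest deg-1 vertex = 7, p_5 = 6. Add edge {6,7}. Now deg[7]=0, deg[6]=2.
Step 6: smallest deg-1 vertex = 9, p_6 = 6. Add edge {6,9}. Now deg[9]=0, deg[6]=1.
Step 7: smallest deg-1 vertex = 6, p_7 = 4. Add edge {4,6}. Now deg[6]=0, deg[4]=1.
Step 8: smallest deg-1 vertex = 4, p_8 = 8. Add edge {4,8}. Now deg[4]=0, deg[8]=1.
Final: two remaining deg-1 vertices are 8, 10. Add edge {8,10}.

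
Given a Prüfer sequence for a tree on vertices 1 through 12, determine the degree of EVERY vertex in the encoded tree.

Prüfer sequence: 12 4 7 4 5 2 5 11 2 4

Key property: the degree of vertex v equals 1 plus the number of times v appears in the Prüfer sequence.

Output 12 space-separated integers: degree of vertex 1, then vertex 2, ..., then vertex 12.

p_1 = 12: count[12] becomes 1
p_2 = 4: count[4] becomes 1
p_3 = 7: count[7] becomes 1
p_4 = 4: count[4] becomes 2
p_5 = 5: count[5] becomes 1
p_6 = 2: count[2] becomes 1
p_7 = 5: count[5] becomes 2
p_8 = 11: count[11] becomes 1
p_9 = 2: count[2] becomes 2
p_10 = 4: count[4] becomes 3
Degrees (1 + count): deg[1]=1+0=1, deg[2]=1+2=3, deg[3]=1+0=1, deg[4]=1+3=4, deg[5]=1+2=3, deg[6]=1+0=1, deg[7]=1+1=2, deg[8]=1+0=1, deg[9]=1+0=1, deg[10]=1+0=1, deg[11]=1+1=2, deg[12]=1+1=2

Answer: 1 3 1 4 3 1 2 1 1 1 2 2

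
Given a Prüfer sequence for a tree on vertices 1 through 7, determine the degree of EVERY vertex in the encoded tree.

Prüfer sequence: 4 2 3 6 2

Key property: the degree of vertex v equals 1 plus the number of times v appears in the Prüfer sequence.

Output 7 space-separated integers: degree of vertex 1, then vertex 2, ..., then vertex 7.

p_1 = 4: count[4] becomes 1
p_2 = 2: count[2] becomes 1
p_3 = 3: count[3] becomes 1
p_4 = 6: count[6] becomes 1
p_5 = 2: count[2] becomes 2
Degrees (1 + count): deg[1]=1+0=1, deg[2]=1+2=3, deg[3]=1+1=2, deg[4]=1+1=2, deg[5]=1+0=1, deg[6]=1+1=2, deg[7]=1+0=1

Answer: 1 3 2 2 1 2 1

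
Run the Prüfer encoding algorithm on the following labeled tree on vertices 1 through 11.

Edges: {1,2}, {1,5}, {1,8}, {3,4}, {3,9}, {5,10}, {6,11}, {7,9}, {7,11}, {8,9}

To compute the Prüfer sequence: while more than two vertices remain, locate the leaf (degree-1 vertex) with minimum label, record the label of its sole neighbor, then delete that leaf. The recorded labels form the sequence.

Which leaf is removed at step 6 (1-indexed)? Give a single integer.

Step 1: current leaves = {2,4,6,10}. Remove leaf 2 (neighbor: 1).
Step 2: current leaves = {4,6,10}. Remove leaf 4 (neighbor: 3).
Step 3: current leaves = {3,6,10}. Remove leaf 3 (neighbor: 9).
Step 4: current leaves = {6,10}. Remove leaf 6 (neighbor: 11).
Step 5: current leaves = {10,11}. Remove leaf 10 (neighbor: 5).
Step 6: current leaves = {5,11}. Remove leaf 5 (neighbor: 1).

Answer: 5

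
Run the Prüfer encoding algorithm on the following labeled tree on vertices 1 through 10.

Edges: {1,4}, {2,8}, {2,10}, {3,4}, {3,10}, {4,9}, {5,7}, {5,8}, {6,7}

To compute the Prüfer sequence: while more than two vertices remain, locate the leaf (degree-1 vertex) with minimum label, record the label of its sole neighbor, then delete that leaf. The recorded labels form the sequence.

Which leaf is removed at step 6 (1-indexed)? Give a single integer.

Answer: 2

Derivation:
Step 1: current leaves = {1,6,9}. Remove leaf 1 (neighbor: 4).
Step 2: current leaves = {6,9}. Remove leaf 6 (neighbor: 7).
Step 3: current leaves = {7,9}. Remove leaf 7 (neighbor: 5).
Step 4: current leaves = {5,9}. Remove leaf 5 (neighbor: 8).
Step 5: current leaves = {8,9}. Remove leaf 8 (neighbor: 2).
Step 6: current leaves = {2,9}. Remove leaf 2 (neighbor: 10).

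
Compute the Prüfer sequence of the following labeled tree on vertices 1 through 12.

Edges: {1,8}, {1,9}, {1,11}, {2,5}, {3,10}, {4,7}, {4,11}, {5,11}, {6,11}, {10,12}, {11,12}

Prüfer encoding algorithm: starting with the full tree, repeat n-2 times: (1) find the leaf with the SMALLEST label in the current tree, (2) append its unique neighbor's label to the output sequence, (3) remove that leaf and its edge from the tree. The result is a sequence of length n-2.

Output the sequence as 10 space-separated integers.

Step 1: leaves = {2,3,6,7,8,9}. Remove smallest leaf 2, emit neighbor 5.
Step 2: leaves = {3,5,6,7,8,9}. Remove smallest leaf 3, emit neighbor 10.
Step 3: leaves = {5,6,7,8,9,10}. Remove smallest leaf 5, emit neighbor 11.
Step 4: leaves = {6,7,8,9,10}. Remove smallest leaf 6, emit neighbor 11.
Step 5: leaves = {7,8,9,10}. Remove smallest leaf 7, emit neighbor 4.
Step 6: leaves = {4,8,9,10}. Remove smallest leaf 4, emit neighbor 11.
Step 7: leaves = {8,9,10}. Remove smallest leaf 8, emit neighbor 1.
Step 8: leaves = {9,10}. Remove smallest leaf 9, emit neighbor 1.
Step 9: leaves = {1,10}. Remove smallest leaf 1, emit neighbor 11.
Step 10: leaves = {10,11}. Remove smallest leaf 10, emit neighbor 12.
Done: 2 vertices remain (11, 12). Sequence = [5 10 11 11 4 11 1 1 11 12]

Answer: 5 10 11 11 4 11 1 1 11 12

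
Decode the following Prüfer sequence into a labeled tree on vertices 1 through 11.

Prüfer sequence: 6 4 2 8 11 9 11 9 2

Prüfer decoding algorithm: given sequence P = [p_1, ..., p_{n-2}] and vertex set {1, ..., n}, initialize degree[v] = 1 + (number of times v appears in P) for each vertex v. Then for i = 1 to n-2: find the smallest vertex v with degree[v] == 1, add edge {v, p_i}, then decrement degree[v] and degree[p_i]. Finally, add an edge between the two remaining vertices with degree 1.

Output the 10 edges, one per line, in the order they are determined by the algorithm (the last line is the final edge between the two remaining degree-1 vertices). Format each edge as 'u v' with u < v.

Answer: 1 6
3 4
2 4
5 8
6 11
7 9
8 11
9 10
2 9
2 11

Derivation:
Initial degrees: {1:1, 2:3, 3:1, 4:2, 5:1, 6:2, 7:1, 8:2, 9:3, 10:1, 11:3}
Step 1: smallest deg-1 vertex = 1, p_1 = 6. Add edge {1,6}. Now deg[1]=0, deg[6]=1.
Step 2: smallest deg-1 vertex = 3, p_2 = 4. Add edge {3,4}. Now deg[3]=0, deg[4]=1.
Step 3: smallest deg-1 vertex = 4, p_3 = 2. Add edge {2,4}. Now deg[4]=0, deg[2]=2.
Step 4: smallest deg-1 vertex = 5, p_4 = 8. Add edge {5,8}. Now deg[5]=0, deg[8]=1.
Step 5: smallest deg-1 vertex = 6, p_5 = 11. Add edge {6,11}. Now deg[6]=0, deg[11]=2.
Step 6: smallest deg-1 vertex = 7, p_6 = 9. Add edge {7,9}. Now deg[7]=0, deg[9]=2.
Step 7: smallest deg-1 vertex = 8, p_7 = 11. Add edge {8,11}. Now deg[8]=0, deg[11]=1.
Step 8: smallest deg-1 vertex = 10, p_8 = 9. Add edge {9,10}. Now deg[10]=0, deg[9]=1.
Step 9: smallest deg-1 vertex = 9, p_9 = 2. Add edge {2,9}. Now deg[9]=0, deg[2]=1.
Final: two remaining deg-1 vertices are 2, 11. Add edge {2,11}.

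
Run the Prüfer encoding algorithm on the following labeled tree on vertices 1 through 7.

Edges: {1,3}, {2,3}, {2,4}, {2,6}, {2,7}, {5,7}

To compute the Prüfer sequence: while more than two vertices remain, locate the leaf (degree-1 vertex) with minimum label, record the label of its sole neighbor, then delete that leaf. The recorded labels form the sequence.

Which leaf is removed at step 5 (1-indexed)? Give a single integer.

Step 1: current leaves = {1,4,5,6}. Remove leaf 1 (neighbor: 3).
Step 2: current leaves = {3,4,5,6}. Remove leaf 3 (neighbor: 2).
Step 3: current leaves = {4,5,6}. Remove leaf 4 (neighbor: 2).
Step 4: current leaves = {5,6}. Remove leaf 5 (neighbor: 7).
Step 5: current leaves = {6,7}. Remove leaf 6 (neighbor: 2).

Answer: 6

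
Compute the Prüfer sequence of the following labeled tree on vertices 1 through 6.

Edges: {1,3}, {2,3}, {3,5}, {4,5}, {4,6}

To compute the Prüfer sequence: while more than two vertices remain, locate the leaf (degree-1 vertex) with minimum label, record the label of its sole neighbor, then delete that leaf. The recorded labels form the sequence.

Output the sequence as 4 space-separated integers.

Answer: 3 3 5 4

Derivation:
Step 1: leaves = {1,2,6}. Remove smallest leaf 1, emit neighbor 3.
Step 2: leaves = {2,6}. Remove smallest leaf 2, emit neighbor 3.
Step 3: leaves = {3,6}. Remove smallest leaf 3, emit neighbor 5.
Step 4: leaves = {5,6}. Remove smallest leaf 5, emit neighbor 4.
Done: 2 vertices remain (4, 6). Sequence = [3 3 5 4]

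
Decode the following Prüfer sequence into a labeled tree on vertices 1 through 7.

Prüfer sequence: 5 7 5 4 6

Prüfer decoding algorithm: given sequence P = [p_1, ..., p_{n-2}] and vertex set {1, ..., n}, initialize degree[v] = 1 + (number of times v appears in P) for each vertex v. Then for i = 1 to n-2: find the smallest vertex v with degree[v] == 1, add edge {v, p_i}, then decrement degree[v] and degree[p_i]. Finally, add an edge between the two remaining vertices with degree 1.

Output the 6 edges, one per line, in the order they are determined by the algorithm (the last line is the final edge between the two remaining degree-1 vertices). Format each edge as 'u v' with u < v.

Initial degrees: {1:1, 2:1, 3:1, 4:2, 5:3, 6:2, 7:2}
Step 1: smallest deg-1 vertex = 1, p_1 = 5. Add edge {1,5}. Now deg[1]=0, deg[5]=2.
Step 2: smallest deg-1 vertex = 2, p_2 = 7. Add edge {2,7}. Now deg[2]=0, deg[7]=1.
Step 3: smallest deg-1 vertex = 3, p_3 = 5. Add edge {3,5}. Now deg[3]=0, deg[5]=1.
Step 4: smallest deg-1 vertex = 5, p_4 = 4. Add edge {4,5}. Now deg[5]=0, deg[4]=1.
Step 5: smallest deg-1 vertex = 4, p_5 = 6. Add edge {4,6}. Now deg[4]=0, deg[6]=1.
Final: two remaining deg-1 vertices are 6, 7. Add edge {6,7}.

Answer: 1 5
2 7
3 5
4 5
4 6
6 7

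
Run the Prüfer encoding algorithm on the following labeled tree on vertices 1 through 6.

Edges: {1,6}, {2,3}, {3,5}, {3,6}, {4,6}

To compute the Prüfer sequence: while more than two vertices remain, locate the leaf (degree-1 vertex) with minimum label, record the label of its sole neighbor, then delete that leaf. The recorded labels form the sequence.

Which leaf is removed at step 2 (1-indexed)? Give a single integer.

Step 1: current leaves = {1,2,4,5}. Remove leaf 1 (neighbor: 6).
Step 2: current leaves = {2,4,5}. Remove leaf 2 (neighbor: 3).

Answer: 2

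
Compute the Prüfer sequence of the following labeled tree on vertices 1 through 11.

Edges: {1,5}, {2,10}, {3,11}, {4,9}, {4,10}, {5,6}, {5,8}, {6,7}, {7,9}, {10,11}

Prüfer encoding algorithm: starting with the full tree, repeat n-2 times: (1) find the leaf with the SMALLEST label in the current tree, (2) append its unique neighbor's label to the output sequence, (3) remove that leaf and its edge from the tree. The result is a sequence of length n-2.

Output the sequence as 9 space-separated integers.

Answer: 5 10 11 5 6 7 9 4 10

Derivation:
Step 1: leaves = {1,2,3,8}. Remove smallest leaf 1, emit neighbor 5.
Step 2: leaves = {2,3,8}. Remove smallest leaf 2, emit neighbor 10.
Step 3: leaves = {3,8}. Remove smallest leaf 3, emit neighbor 11.
Step 4: leaves = {8,11}. Remove smallest leaf 8, emit neighbor 5.
Step 5: leaves = {5,11}. Remove smallest leaf 5, emit neighbor 6.
Step 6: leaves = {6,11}. Remove smallest leaf 6, emit neighbor 7.
Step 7: leaves = {7,11}. Remove smallest leaf 7, emit neighbor 9.
Step 8: leaves = {9,11}. Remove smallest leaf 9, emit neighbor 4.
Step 9: leaves = {4,11}. Remove smallest leaf 4, emit neighbor 10.
Done: 2 vertices remain (10, 11). Sequence = [5 10 11 5 6 7 9 4 10]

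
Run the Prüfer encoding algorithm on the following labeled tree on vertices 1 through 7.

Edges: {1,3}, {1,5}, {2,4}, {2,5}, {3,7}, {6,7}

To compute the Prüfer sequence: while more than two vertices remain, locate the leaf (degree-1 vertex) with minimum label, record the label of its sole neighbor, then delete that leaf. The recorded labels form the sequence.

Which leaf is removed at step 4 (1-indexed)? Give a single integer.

Step 1: current leaves = {4,6}. Remove leaf 4 (neighbor: 2).
Step 2: current leaves = {2,6}. Remove leaf 2 (neighbor: 5).
Step 3: current leaves = {5,6}. Remove leaf 5 (neighbor: 1).
Step 4: current leaves = {1,6}. Remove leaf 1 (neighbor: 3).

Answer: 1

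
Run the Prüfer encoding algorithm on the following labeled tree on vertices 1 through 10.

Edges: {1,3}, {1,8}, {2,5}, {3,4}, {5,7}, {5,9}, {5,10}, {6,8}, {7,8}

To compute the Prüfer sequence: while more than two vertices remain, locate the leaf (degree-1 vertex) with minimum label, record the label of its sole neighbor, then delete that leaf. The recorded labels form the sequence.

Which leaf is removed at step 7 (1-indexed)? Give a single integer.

Answer: 7

Derivation:
Step 1: current leaves = {2,4,6,9,10}. Remove leaf 2 (neighbor: 5).
Step 2: current leaves = {4,6,9,10}. Remove leaf 4 (neighbor: 3).
Step 3: current leaves = {3,6,9,10}. Remove leaf 3 (neighbor: 1).
Step 4: current leaves = {1,6,9,10}. Remove leaf 1 (neighbor: 8).
Step 5: current leaves = {6,9,10}. Remove leaf 6 (neighbor: 8).
Step 6: current leaves = {8,9,10}. Remove leaf 8 (neighbor: 7).
Step 7: current leaves = {7,9,10}. Remove leaf 7 (neighbor: 5).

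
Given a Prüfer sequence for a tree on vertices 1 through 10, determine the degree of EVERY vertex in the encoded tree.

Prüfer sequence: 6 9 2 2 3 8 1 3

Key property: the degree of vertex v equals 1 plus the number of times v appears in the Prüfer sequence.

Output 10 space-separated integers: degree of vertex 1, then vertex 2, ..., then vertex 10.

Answer: 2 3 3 1 1 2 1 2 2 1

Derivation:
p_1 = 6: count[6] becomes 1
p_2 = 9: count[9] becomes 1
p_3 = 2: count[2] becomes 1
p_4 = 2: count[2] becomes 2
p_5 = 3: count[3] becomes 1
p_6 = 8: count[8] becomes 1
p_7 = 1: count[1] becomes 1
p_8 = 3: count[3] becomes 2
Degrees (1 + count): deg[1]=1+1=2, deg[2]=1+2=3, deg[3]=1+2=3, deg[4]=1+0=1, deg[5]=1+0=1, deg[6]=1+1=2, deg[7]=1+0=1, deg[8]=1+1=2, deg[9]=1+1=2, deg[10]=1+0=1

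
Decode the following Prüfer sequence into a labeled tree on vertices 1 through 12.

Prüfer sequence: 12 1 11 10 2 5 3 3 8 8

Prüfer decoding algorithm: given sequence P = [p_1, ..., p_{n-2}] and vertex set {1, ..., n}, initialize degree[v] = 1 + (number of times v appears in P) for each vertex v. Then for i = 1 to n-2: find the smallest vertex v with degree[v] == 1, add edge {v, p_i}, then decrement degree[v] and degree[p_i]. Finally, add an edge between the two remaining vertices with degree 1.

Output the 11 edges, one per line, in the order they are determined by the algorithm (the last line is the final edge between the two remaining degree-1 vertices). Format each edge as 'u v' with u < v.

Initial degrees: {1:2, 2:2, 3:3, 4:1, 5:2, 6:1, 7:1, 8:3, 9:1, 10:2, 11:2, 12:2}
Step 1: smallest deg-1 vertex = 4, p_1 = 12. Add edge {4,12}. Now deg[4]=0, deg[12]=1.
Step 2: smallest deg-1 vertex = 6, p_2 = 1. Add edge {1,6}. Now deg[6]=0, deg[1]=1.
Step 3: smallest deg-1 vertex = 1, p_3 = 11. Add edge {1,11}. Now deg[1]=0, deg[11]=1.
Step 4: smallest deg-1 vertex = 7, p_4 = 10. Add edge {7,10}. Now deg[7]=0, deg[10]=1.
Step 5: smallest deg-1 vertex = 9, p_5 = 2. Add edge {2,9}. Now deg[9]=0, deg[2]=1.
Step 6: smallest deg-1 vertex = 2, p_6 = 5. Add edge {2,5}. Now deg[2]=0, deg[5]=1.
Step 7: smallest deg-1 vertex = 5, p_7 = 3. Add edge {3,5}. Now deg[5]=0, deg[3]=2.
Step 8: smallest deg-1 vertex = 10, p_8 = 3. Add edge {3,10}. Now deg[10]=0, deg[3]=1.
Step 9: smallest deg-1 vertex = 3, p_9 = 8. Add edge {3,8}. Now deg[3]=0, deg[8]=2.
Step 10: smallest deg-1 vertex = 11, p_10 = 8. Add edge {8,11}. Now deg[11]=0, deg[8]=1.
Final: two remaining deg-1 vertices are 8, 12. Add edge {8,12}.

Answer: 4 12
1 6
1 11
7 10
2 9
2 5
3 5
3 10
3 8
8 11
8 12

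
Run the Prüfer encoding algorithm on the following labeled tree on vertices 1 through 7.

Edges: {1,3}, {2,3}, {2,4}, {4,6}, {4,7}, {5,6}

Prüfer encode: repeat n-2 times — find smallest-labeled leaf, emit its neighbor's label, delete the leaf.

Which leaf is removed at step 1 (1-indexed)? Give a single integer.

Answer: 1

Derivation:
Step 1: current leaves = {1,5,7}. Remove leaf 1 (neighbor: 3).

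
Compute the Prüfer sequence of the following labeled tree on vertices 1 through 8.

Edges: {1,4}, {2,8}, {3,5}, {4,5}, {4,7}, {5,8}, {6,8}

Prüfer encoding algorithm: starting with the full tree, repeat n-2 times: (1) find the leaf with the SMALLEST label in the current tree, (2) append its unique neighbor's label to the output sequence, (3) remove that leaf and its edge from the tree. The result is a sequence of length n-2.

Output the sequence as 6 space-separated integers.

Answer: 4 8 5 8 4 5

Derivation:
Step 1: leaves = {1,2,3,6,7}. Remove smallest leaf 1, emit neighbor 4.
Step 2: leaves = {2,3,6,7}. Remove smallest leaf 2, emit neighbor 8.
Step 3: leaves = {3,6,7}. Remove smallest leaf 3, emit neighbor 5.
Step 4: leaves = {6,7}. Remove smallest leaf 6, emit neighbor 8.
Step 5: leaves = {7,8}. Remove smallest leaf 7, emit neighbor 4.
Step 6: leaves = {4,8}. Remove smallest leaf 4, emit neighbor 5.
Done: 2 vertices remain (5, 8). Sequence = [4 8 5 8 4 5]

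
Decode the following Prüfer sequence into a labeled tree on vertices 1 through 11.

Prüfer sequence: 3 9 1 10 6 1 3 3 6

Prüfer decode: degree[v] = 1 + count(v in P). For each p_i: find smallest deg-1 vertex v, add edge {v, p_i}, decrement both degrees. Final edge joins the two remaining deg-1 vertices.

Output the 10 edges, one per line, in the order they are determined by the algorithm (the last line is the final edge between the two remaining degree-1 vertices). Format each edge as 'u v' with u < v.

Answer: 2 3
4 9
1 5
7 10
6 8
1 9
1 3
3 10
3 6
6 11

Derivation:
Initial degrees: {1:3, 2:1, 3:4, 4:1, 5:1, 6:3, 7:1, 8:1, 9:2, 10:2, 11:1}
Step 1: smallest deg-1 vertex = 2, p_1 = 3. Add edge {2,3}. Now deg[2]=0, deg[3]=3.
Step 2: smallest deg-1 vertex = 4, p_2 = 9. Add edge {4,9}. Now deg[4]=0, deg[9]=1.
Step 3: smallest deg-1 vertex = 5, p_3 = 1. Add edge {1,5}. Now deg[5]=0, deg[1]=2.
Step 4: smallest deg-1 vertex = 7, p_4 = 10. Add edge {7,10}. Now deg[7]=0, deg[10]=1.
Step 5: smallest deg-1 vertex = 8, p_5 = 6. Add edge {6,8}. Now deg[8]=0, deg[6]=2.
Step 6: smallest deg-1 vertex = 9, p_6 = 1. Add edge {1,9}. Now deg[9]=0, deg[1]=1.
Step 7: smallest deg-1 vertex = 1, p_7 = 3. Add edge {1,3}. Now deg[1]=0, deg[3]=2.
Step 8: smallest deg-1 vertex = 10, p_8 = 3. Add edge {3,10}. Now deg[10]=0, deg[3]=1.
Step 9: smallest deg-1 vertex = 3, p_9 = 6. Add edge {3,6}. Now deg[3]=0, deg[6]=1.
Final: two remaining deg-1 vertices are 6, 11. Add edge {6,11}.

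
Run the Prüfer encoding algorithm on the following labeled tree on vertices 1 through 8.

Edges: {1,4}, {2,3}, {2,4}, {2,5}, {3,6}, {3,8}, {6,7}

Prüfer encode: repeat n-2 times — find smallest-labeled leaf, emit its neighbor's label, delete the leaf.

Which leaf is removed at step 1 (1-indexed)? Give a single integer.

Answer: 1

Derivation:
Step 1: current leaves = {1,5,7,8}. Remove leaf 1 (neighbor: 4).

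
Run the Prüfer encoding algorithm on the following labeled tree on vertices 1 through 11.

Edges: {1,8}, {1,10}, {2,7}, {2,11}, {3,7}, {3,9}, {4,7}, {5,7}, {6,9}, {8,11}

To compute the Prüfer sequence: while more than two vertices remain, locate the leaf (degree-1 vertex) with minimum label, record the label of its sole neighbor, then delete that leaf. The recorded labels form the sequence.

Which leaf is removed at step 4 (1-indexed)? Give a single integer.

Answer: 9

Derivation:
Step 1: current leaves = {4,5,6,10}. Remove leaf 4 (neighbor: 7).
Step 2: current leaves = {5,6,10}. Remove leaf 5 (neighbor: 7).
Step 3: current leaves = {6,10}. Remove leaf 6 (neighbor: 9).
Step 4: current leaves = {9,10}. Remove leaf 9 (neighbor: 3).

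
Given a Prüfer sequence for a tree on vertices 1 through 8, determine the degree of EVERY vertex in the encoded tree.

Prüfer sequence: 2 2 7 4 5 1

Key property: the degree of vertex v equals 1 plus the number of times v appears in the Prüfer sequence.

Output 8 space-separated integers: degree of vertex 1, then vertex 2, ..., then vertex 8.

p_1 = 2: count[2] becomes 1
p_2 = 2: count[2] becomes 2
p_3 = 7: count[7] becomes 1
p_4 = 4: count[4] becomes 1
p_5 = 5: count[5] becomes 1
p_6 = 1: count[1] becomes 1
Degrees (1 + count): deg[1]=1+1=2, deg[2]=1+2=3, deg[3]=1+0=1, deg[4]=1+1=2, deg[5]=1+1=2, deg[6]=1+0=1, deg[7]=1+1=2, deg[8]=1+0=1

Answer: 2 3 1 2 2 1 2 1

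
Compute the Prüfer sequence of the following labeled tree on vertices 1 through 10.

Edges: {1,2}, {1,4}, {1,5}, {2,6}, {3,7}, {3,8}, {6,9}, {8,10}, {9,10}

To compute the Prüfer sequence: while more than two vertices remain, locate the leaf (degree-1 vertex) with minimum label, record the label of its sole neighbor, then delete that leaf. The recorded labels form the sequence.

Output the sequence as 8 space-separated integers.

Step 1: leaves = {4,5,7}. Remove smallest leaf 4, emit neighbor 1.
Step 2: leaves = {5,7}. Remove smallest leaf 5, emit neighbor 1.
Step 3: leaves = {1,7}. Remove smallest leaf 1, emit neighbor 2.
Step 4: leaves = {2,7}. Remove smallest leaf 2, emit neighbor 6.
Step 5: leaves = {6,7}. Remove smallest leaf 6, emit neighbor 9.
Step 6: leaves = {7,9}. Remove smallest leaf 7, emit neighbor 3.
Step 7: leaves = {3,9}. Remove smallest leaf 3, emit neighbor 8.
Step 8: leaves = {8,9}. Remove smallest leaf 8, emit neighbor 10.
Done: 2 vertices remain (9, 10). Sequence = [1 1 2 6 9 3 8 10]

Answer: 1 1 2 6 9 3 8 10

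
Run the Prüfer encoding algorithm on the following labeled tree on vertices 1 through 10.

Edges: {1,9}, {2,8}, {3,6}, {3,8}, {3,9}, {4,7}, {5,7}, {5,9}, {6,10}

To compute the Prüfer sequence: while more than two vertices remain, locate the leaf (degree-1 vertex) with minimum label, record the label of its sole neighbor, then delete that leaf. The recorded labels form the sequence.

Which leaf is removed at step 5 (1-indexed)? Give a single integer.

Step 1: current leaves = {1,2,4,10}. Remove leaf 1 (neighbor: 9).
Step 2: current leaves = {2,4,10}. Remove leaf 2 (neighbor: 8).
Step 3: current leaves = {4,8,10}. Remove leaf 4 (neighbor: 7).
Step 4: current leaves = {7,8,10}. Remove leaf 7 (neighbor: 5).
Step 5: current leaves = {5,8,10}. Remove leaf 5 (neighbor: 9).

Answer: 5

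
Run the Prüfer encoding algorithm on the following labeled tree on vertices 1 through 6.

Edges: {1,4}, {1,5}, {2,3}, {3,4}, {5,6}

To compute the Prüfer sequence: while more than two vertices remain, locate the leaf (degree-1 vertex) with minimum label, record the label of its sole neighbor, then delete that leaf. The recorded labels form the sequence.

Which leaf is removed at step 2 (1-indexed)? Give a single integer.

Answer: 3

Derivation:
Step 1: current leaves = {2,6}. Remove leaf 2 (neighbor: 3).
Step 2: current leaves = {3,6}. Remove leaf 3 (neighbor: 4).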